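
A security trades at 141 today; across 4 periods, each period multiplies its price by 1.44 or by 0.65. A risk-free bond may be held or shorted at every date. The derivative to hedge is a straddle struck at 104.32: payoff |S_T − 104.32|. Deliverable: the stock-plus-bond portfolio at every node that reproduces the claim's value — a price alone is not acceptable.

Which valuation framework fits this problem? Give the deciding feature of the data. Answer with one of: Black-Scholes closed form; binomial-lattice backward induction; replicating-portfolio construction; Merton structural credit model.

Key observation: the task asks for the hedge itself — share and bond holdings at every node of the 4-period tree on spot 141 with factors 1.44/0.65 — which is exactly what the replicating-portfolio construction produces.

framework: replicating-portfolio construction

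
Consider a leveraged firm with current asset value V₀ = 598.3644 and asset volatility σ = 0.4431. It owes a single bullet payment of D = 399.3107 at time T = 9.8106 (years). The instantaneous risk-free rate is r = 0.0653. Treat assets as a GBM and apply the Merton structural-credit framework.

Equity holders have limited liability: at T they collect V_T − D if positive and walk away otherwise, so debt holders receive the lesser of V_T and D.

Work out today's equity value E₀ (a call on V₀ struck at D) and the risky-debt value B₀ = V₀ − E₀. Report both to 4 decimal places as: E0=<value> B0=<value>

Work the structural quantities from V₀ = 598.3644 against face 399.3107:
d₁ = [ln(V₀/D) + (r + σ²/2)T] / (σ√T)
   = [ln(598.3644/399.3107) + (0.0653 + 0.5·0.4431²)·9.8106] / (0.4431·√9.8106)
   = [0.404460 + 1.603727] / 1.387872 = 1.446954
d₂ = d₁ − σ√T = 1.446954 − 1.387872 = 0.059081
N(d₁) = 0.926045,  N(d₂) = 0.523556,  e^(−rT) = 0.526959
E₀ = V₀·N(d₁) − D·e^(−rT)·N(d₂)
   = 598.3644·0.926045 − 399.3107·0.526959·0.523556 = 443.945439
B₀ = V₀ − E₀ = 598.3644 − 443.945439 = 154.418961

E0=443.9454 B0=154.4190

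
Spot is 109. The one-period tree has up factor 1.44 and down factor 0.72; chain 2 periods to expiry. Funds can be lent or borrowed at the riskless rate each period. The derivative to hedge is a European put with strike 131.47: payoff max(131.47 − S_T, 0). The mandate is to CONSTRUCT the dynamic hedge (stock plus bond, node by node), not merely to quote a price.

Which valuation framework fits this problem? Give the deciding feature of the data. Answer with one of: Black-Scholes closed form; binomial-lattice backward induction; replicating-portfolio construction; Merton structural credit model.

Key observation: the task asks for the hedge itself — share and bond holdings at every node of the 2-period tree on spot 109 with factors 1.44/0.72 — which is exactly what the replicating-portfolio construction produces.

framework: replicating-portfolio construction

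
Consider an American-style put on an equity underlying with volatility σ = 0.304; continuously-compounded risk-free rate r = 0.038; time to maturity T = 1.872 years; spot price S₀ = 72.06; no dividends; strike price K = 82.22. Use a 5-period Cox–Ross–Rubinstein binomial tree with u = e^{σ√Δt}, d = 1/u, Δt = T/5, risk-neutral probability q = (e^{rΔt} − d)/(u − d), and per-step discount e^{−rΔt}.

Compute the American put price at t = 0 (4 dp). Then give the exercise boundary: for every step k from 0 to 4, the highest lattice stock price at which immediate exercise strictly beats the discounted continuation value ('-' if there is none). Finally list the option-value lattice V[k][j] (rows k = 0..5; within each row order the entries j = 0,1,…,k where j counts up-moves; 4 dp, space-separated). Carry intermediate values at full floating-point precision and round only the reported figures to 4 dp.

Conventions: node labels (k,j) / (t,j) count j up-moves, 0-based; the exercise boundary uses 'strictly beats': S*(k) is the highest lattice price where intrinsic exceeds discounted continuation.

price = 15.6005
boundary = - - 49.6737 59.8288 49.6737
tree:
15.6005
23.0631 8.3474
32.5463 13.9403 2.8140
40.9778 22.3912 5.6179 0.0000
47.9781 32.5463 11.2157 0.0000 0.0000
53.7902 40.9778 22.3912 0.0000 0.0000 0.0000

Δt=0.37440  u=1.20444  d=0.83026  q=0.49193  discount=0.98587
step 5 (expiry): payoffs max(K−S,0) = 53.7902 40.9778 22.3912 0.0000 0.0000 0.0000
step 4: (k=4,j=0): S=34.2419, K−S=47.9781, hold=46.8166 ⇒ V=47.9781 exercise | (k=4,j=1): S=49.6737, K−S=32.5463, hold=31.3849 ⇒ V=32.5463 exercise | (k=4,j=2): S=72.0600, K−S=10.1600, hold=11.2157 ⇒ V=11.2157 continue | (k=4,j=3): S=104.5352, K−S=0.0000, hold=0.0000 ⇒ V=0.0000 continue | (k=4,j=4): S=151.6459, K−S=0.0000, hold=0.0000 ⇒ V=0.0000 continue  boundary S*=49.6737
step 3: (k=3,j=0): S=41.2422, K−S=40.9778, hold=39.8163 ⇒ V=40.9778 exercise | (k=3,j=1): S=59.8288, K−S=22.3912, hold=21.7417 ⇒ V=22.3912 exercise | (k=3,j=2): S=86.7917, K−S=0.0000, hold=5.6179 ⇒ V=5.6179 continue | (k=3,j=3): S=125.9060, K−S=0.0000, hold=0.0000 ⇒ V=0.0000 continue  boundary S*=59.8288
step 2: (k=2,j=0): S=49.6737, K−S=32.5463, hold=31.3849 ⇒ V=32.5463 exercise | (k=2,j=1): S=72.0600, K−S=10.1600, hold=13.9403 ⇒ V=13.9403 continue | (k=2,j=2): S=104.5352, K−S=0.0000, hold=2.8140 ⇒ V=2.8140 continue  boundary S*=49.6737
step 1: (k=1,j=0): S=59.8288, K−S=22.3912, hold=23.0631 ⇒ V=23.0631 continue | (k=1,j=1): S=86.7917, K−S=0.0000, hold=8.3474 ⇒ V=8.3474 continue  boundary S*=-
step 0: (k=0,j=0): S=72.0600, K−S=10.1600, hold=15.6005 ⇒ V=15.6005 continue  boundary S*=-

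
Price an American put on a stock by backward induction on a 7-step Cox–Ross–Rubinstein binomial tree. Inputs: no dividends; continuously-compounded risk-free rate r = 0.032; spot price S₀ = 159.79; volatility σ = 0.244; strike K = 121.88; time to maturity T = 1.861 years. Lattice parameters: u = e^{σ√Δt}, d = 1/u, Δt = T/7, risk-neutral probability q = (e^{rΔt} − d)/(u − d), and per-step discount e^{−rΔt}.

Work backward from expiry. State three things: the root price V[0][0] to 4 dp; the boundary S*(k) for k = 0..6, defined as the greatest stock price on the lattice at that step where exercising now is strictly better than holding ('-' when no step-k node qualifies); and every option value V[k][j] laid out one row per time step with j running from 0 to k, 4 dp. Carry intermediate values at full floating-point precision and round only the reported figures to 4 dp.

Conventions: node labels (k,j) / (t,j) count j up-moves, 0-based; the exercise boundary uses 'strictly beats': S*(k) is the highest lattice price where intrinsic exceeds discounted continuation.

price = 4.2528
boundary = - - - - - 85.1839 96.6042
tree:
4.2528
6.9689 1.6357
11.1452 2.9519 0.3601
17.2937 5.2463 0.7300 0.0000
25.8246 9.1402 1.4797 0.0000 0.0000
36.6961 15.4984 2.9995 0.0000 0.0000 0.0000
46.7663 25.2758 6.0800 0.0000 0.0000 0.0000 0.0000
55.6461 36.6961 12.3245 0.0000 0.0000 0.0000 0.0000 0.0000

Δt=0.26586  u=1.13407  d=0.88178  q=0.50245  discount=0.99153
step 7 (expiry): payoffs max(K−S,0) = 55.6461 36.6961 12.3245 0.0000 0.0000 0.0000 0.0000 0.0000
step 6: (k=6,j=0): S=75.1137, K−S=46.7663, hold=45.7338 ⇒ V=46.7663 exercise | (k=6,j=1): S=96.6042, K−S=25.2758, hold=24.2434 ⇒ V=25.2758 exercise | (k=6,j=2): S=124.2432, K−S=0.0000, hold=6.0800 ⇒ V=6.0800 continue | (k=6,j=3): S=159.7900, K−S=0.0000, hold=0.0000 ⇒ V=0.0000 continue | (k=6,j=4): S=205.5069, K−S=0.0000, hold=0.0000 ⇒ V=0.0000 continue | (k=6,j=5): S=264.3038, K−S=0.0000, hold=0.0000 ⇒ V=0.0000 continue | (k=6,j=6): S=339.9228, K−S=0.0000, hold=0.0000 ⇒ V=0.0000 continue  boundary S*=96.6042
step 5: (k=5,j=0): S=85.1839, K−S=36.6961, hold=35.6636 ⇒ V=36.6961 exercise | (k=5,j=1): S=109.5555, K−S=12.3245, hold=15.4984 ⇒ V=15.4984 continue | (k=5,j=2): S=140.9001, K−S=0.0000, hold=2.9995 ⇒ V=2.9995 continue | (k=5,j=3): S=181.2125, K−S=0.0000, hold=0.0000 ⇒ V=0.0000 continue | (k=5,j=4): S=233.0585, K−S=0.0000, hold=0.0000 ⇒ V=0.0000 continue | (k=5,j=5): S=299.7380, K−S=0.0000, hold=0.0000 ⇒ V=0.0000 continue  boundary S*=85.1839
step 4: (k=4,j=0): S=96.6042, K−S=25.2758, hold=25.8246 ⇒ V=25.8246 continue | (k=4,j=1): S=124.2432, K−S=0.0000, hold=9.1402 ⇒ V=9.1402 continue | (k=4,j=2): S=159.7900, K−S=0.0000, hold=1.4797 ⇒ V=1.4797 continue | (k=4,j=3): S=205.5069, K−S=0.0000, hold=0.0000 ⇒ V=0.0000 continue | (k=4,j=4): S=264.3038, K−S=0.0000, hold=0.0000 ⇒ V=0.0000 continue  boundary S*=-
step 3: (k=3,j=0): S=109.5555, K−S=12.3245, hold=17.2937 ⇒ V=17.2937 continue | (k=3,j=1): S=140.9001, K−S=0.0000, hold=5.2463 ⇒ V=5.2463 continue | (k=3,j=2): S=181.2125, K−S=0.0000, hold=0.7300 ⇒ V=0.7300 continue | (k=3,j=3): S=233.0585, K−S=0.0000, hold=0.0000 ⇒ V=0.0000 continue  boundary S*=-
step 2: (k=2,j=0): S=124.2432, K−S=0.0000, hold=11.1452 ⇒ V=11.1452 continue | (k=2,j=1): S=159.7900, K−S=0.0000, hold=2.9519 ⇒ V=2.9519 continue | (k=2,j=2): S=205.5069, K−S=0.0000, hold=0.3601 ⇒ V=0.3601 continue  boundary S*=-
step 1: (k=1,j=0): S=140.9001, K−S=0.0000, hold=6.9689 ⇒ V=6.9689 continue | (k=1,j=1): S=181.2125, K−S=0.0000, hold=1.6357 ⇒ V=1.6357 continue  boundary S*=-
step 0: (k=0,j=0): S=159.7900, K−S=0.0000, hold=4.2528 ⇒ V=4.2528 continue  boundary S*=-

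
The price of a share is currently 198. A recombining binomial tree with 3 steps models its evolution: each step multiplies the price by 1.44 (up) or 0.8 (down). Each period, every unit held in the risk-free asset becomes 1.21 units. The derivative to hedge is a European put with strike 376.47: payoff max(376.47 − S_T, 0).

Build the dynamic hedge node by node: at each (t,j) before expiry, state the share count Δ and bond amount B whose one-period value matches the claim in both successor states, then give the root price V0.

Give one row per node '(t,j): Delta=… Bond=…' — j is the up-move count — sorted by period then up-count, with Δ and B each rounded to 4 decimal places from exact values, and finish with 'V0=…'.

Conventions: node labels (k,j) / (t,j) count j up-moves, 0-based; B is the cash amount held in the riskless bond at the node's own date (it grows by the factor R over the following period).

Under the risk-neutral measure, an up-move has probability p* = (R−d)/(u−d) = 0.6406 and values discount at R = 1.21.
Payoffs at expiry: V(3,0)=275.0940, V(3,1)=193.9932, V(3,2)=48.0118, V(3,3)=0.0000
Node (2,0) S=126.7200: V=(p*·193.9932+(1−p*)·275.0940)/1.21=184.4122; Δ=(193.9932−275.0940)/(182.4768−101.3760)=-1.0000; B=V−Δ·S=311.1322
Node (2,1) S=228.0960: V=(p*·48.0118+(1−p*)·193.9932)/1.21=83.0362; Δ=(48.0118−193.9932)/(328.4582−182.4768)=-1.0000; B=V−Δ·S=311.1322
Node (2,2) S=410.5728: V=(p*·0.0000+(1−p*)·48.0118)/1.21=14.2597; Δ=(0.0000−48.0118)/(591.2248−328.4582)=-0.1827; B=V−Δ·S=89.2781
Node (1,0) S=158.4000: V=(p*·83.0362+(1−p*)·184.4122)/1.21=98.7341; Δ=(83.0362−184.4122)/(228.0960−126.7200)=-1.0000; B=V−Δ·S=257.1341
Node (1,1) S=285.1200: V=(p*·14.2597+(1−p*)·83.0362)/1.21=32.2118; Δ=(14.2597−83.0362)/(410.5728−228.0960)=-0.3769; B=V−Δ·S=139.6751
Node (0,0) S=198.0000: V=(p*·32.2118+(1−p*)·98.7341)/1.21=46.3787; Δ=(32.2118−98.7341)/(285.1200−158.4000)=-0.5250; B=V−Δ·S=150.3198
Sanity check at the root: Δ(0,0)·S0 + B(0,0) reproduces V0 = 46.3787.

(0,0): Delta=-0.5250 Bond=150.3198
(1,0): Delta=-1.0000 Bond=257.1341
(1,1): Delta=-0.3769 Bond=139.6751
(2,0): Delta=-1.0000 Bond=311.1322
(2,1): Delta=-1.0000 Bond=311.1322
(2,2): Delta=-0.1827 Bond=89.2781
V0=46.3787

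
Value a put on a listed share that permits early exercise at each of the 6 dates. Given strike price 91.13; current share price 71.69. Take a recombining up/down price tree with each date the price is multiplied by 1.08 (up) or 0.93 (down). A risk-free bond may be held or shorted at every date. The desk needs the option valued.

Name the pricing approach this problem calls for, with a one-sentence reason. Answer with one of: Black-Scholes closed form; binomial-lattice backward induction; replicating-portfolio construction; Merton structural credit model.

Key observation: the defining feature is the embedded early-exercise option across 6 discrete dates on the spot-71.69 tree; pricing the strike-91.13 put means working backward with an exercise test at every node.

framework: binomial-lattice backward induction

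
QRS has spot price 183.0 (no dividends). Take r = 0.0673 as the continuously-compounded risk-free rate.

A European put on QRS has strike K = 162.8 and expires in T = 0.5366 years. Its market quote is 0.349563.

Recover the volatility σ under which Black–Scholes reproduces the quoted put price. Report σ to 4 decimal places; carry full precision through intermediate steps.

At σ = 0.1286 the Black–Scholes value reproduces the quote:
σ√T = 0.1286·√0.5366 = 0.094203
d₁ = (ln(S/K) + (r+σ²/2)T) / (σ√T) = (ln(183.0/162.8) + (0.0673+0.1286²/2)·0.5366) / 0.094203 = (0.116964 + 0.040550) / 0.094203 = 1.672064
d₂ = d₁ − σ√T = 1.672064 − 0.094203 = 1.577861
e^{−rT} = 0.964531
N(−d₁) = 0.047256,  N(−d₂) = 0.057299
V = K·e^{−rT}·N(−d₂) − S·N(−d₁) = 8.997384 − 8.647821 = 0.349563 (the observed quote) — the price is monotone increasing in volatility, hence this σ is the only solution

sigma = 0.1286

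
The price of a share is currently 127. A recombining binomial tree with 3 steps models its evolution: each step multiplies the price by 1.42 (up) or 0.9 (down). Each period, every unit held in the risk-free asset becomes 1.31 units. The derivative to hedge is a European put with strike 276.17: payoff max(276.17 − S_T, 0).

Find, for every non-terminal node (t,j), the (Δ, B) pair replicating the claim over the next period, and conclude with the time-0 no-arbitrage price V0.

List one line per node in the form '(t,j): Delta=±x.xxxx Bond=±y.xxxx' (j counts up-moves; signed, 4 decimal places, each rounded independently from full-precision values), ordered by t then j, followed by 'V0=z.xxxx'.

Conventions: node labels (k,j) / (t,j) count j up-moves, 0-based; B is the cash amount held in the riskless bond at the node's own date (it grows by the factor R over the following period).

The replicating-portfolio and risk-neutral prices coincide; use p* = (1.31−0.9)/(1.42−0.9) = 0.7885 for the latter.
Payoffs at expiry: V(3,0)=183.5870, V(3,1)=130.0946, V(3,2)=45.6955, V(3,3)=0.0000
  t=2,j=0: stock 102.8700 → up 146.0754 (V=130.0946), down 92.5830 (V=183.5870). Price 107.9468; hedge Δ=-1.0000, bond B=210.8168.
  t=2,j=1: stock 162.3060 → up 230.4745 (V=45.6955), down 146.0754 (V=130.0946). Price 48.5108; hedge Δ=-1.0000, bond B=210.8168.
  t=2,j=2: stock 256.0828 → up 363.6376 (V=0.0000), down 230.4745 (V=45.6955). Price 7.3789; hedge Δ=-0.3432, bond B=95.2548.
  t=1,j=0: stock 114.3000 → up 162.3060 (V=48.5108), down 102.8700 (V=107.9468). Price 46.6289; hedge Δ=-1.0000, bond B=160.9289.
  t=1,j=1: stock 180.3400 → up 256.0828 (V=7.3789), down 162.3060 (V=48.5108). Price 12.2747; hedge Δ=-0.4386, bond B=91.3745.
  t=0,j=0: stock 127.0000 → up 180.3400 (V=12.2747), down 114.3000 (V=46.6289). Price 14.9175; hedge Δ=-0.5202, bond B=80.9832.
Sanity check at the root: Δ(0,0)·S0 + B(0,0) reproduces V0 = 14.9175.

(0,0): Delta=-0.5202 Bond=80.9832
(1,0): Delta=-1.0000 Bond=160.9289
(1,1): Delta=-0.4386 Bond=91.3745
(2,0): Delta=-1.0000 Bond=210.8168
(2,1): Delta=-1.0000 Bond=210.8168
(2,2): Delta=-0.3432 Bond=95.2548
V0=14.9175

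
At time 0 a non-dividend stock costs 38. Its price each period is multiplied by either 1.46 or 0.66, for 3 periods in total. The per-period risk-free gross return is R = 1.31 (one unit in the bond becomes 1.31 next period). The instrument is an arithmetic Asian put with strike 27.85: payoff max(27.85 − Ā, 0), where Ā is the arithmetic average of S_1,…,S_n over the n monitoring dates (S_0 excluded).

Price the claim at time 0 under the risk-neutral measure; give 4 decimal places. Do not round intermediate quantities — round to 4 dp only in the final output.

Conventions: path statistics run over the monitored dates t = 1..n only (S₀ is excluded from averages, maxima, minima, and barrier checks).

No-arbitrage gives p* = (R−d)/(u−d) = 0.8125: enumerate every path, weight its payoff by its p*-probability, and discount by R^3.
Enumerate all 2^3 = 8 price paths (U = up ×1.46, D = down ×0.66); each path with k up-moves has probability p*^k·(1−p*)^(3−k).
DDD: Ā=17.5192, payoff=10.3308, prob=0.006592
UDD: Ā=38.7546, payoff=0.0000, prob=0.028564
DUD: Ā=28.6213, payoff=0.0000, prob=0.028564
UUD: Ā=63.3138, payoff=0.0000, prob=0.123779
DDU: Ā=21.9333, payoff=5.9167, prob=0.028564
UDU: Ā=48.5191, payoff=0.0000, prob=0.123779
DUU: Ā=38.3858, payoff=0.0000, prob=0.123779
UUU: Ā=84.9140, payoff=0.0000, prob=0.536377
Price = Σ prob·payoff / R^3 = 0.237106 / 2.248091 = 0.1055

price = 0.1055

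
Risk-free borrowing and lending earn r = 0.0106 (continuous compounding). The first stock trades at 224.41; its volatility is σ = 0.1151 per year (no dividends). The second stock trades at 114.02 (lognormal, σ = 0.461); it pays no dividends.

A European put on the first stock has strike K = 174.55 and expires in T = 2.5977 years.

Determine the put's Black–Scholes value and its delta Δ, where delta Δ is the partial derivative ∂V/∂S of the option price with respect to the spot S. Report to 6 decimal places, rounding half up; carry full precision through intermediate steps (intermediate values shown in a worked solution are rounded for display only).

σ√T = 0.1151·√2.5977 = 0.185511
d₁ = (ln(S/K) + (r+σ²/2)T) / (σ√T) = (ln(224.41/174.55) + (0.0106+0.1151²/2)·2.5977) / 0.185511 = (0.251264 + 0.044743) / 0.185511 = 1.595626
d₂ = d₁ − σ√T = 1.595626 − 0.185511 = 1.410115
e^{−rT} = 0.972840
N(−d₁) = 0.055286,  N(−d₂) = 0.079253
Put price V = K·e^{−rT}·N(−d₂) − S·N(−d₁) = 13.457867 − 12.406764 = 1.051102
Δ = −N(−d₁) = -0.055286

price = 1.051102
Δ = -0.055286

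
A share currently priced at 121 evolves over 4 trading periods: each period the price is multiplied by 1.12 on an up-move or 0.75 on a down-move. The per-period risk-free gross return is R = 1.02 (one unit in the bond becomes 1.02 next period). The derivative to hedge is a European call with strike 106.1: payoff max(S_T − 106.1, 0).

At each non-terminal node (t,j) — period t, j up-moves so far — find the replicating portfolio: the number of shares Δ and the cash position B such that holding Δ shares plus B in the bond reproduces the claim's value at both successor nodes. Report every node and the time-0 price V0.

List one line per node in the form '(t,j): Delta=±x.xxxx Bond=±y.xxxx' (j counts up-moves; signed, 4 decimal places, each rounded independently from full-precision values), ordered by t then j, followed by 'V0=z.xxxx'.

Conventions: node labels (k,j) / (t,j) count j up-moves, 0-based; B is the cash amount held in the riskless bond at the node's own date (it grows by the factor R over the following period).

(0,0): Delta=0.7089 Bond=-55.3897
(1,0): Delta=0.3262 Bond=-21.7641
(1,1): Delta=0.8038 Bond=-69.3617
(2,0): Delta=0.0000 Bond=0.0000
(2,1): Delta=0.4071 Bond=-30.4214
(2,2): Delta=0.9022 Bond=-85.6850
(3,0): Delta=0.0000 Bond=0.0000
(3,1): Delta=0.0000 Bond=0.0000
(3,2): Delta=0.5080 Bond=-42.5223
(3,3): Delta=1.0000 Bond=-104.0196
V0=30.3870

Since d<R<u, set p* = (R−d)/(u−d) = 0.7297; price each node as the discounted p*-expectation of its children.
Terminal payoffs: V(4,0)=0.0000, V(4,1)=0.0000, V(4,2)=0.0000, V(4,3)=21.3972, V(4,4)=84.2958
Node (3,0) S=51.0469: V=(p*·0.0000+(1−p*)·0.0000)/1.02=0.0000; Δ=(0.0000−0.0000)/(57.1725−38.2852)=0.0000; B=V−Δ·S=0.0000
Node (3,1) S=76.2300: V=(p*·0.0000+(1−p*)·0.0000)/1.02=0.0000; Δ=(0.0000−0.0000)/(85.3776−57.1725)=0.0000; B=V−Δ·S=0.0000
Node (3,2) S=113.8368: V=(p*·21.3972+(1−p*)·0.0000)/1.02=15.3080; Δ=(21.3972−0.0000)/(127.4972−85.3776)=0.5080; B=V−Δ·S=-42.5223
Node (3,3) S=169.9963: V=(p*·84.2958+(1−p*)·21.3972)/1.02=65.9767; Δ=(84.2958−21.3972)/(190.3958−127.4972)=1.0000; B=V−Δ·S=-104.0196
Node (2,0) S=68.0625: V=(p*·0.0000+(1−p*)·0.0000)/1.02=0.0000; Δ=(0.0000−0.0000)/(76.2300−51.0469)=0.0000; B=V−Δ·S=0.0000
Node (2,1) S=101.6400: V=(p*·15.3080+(1−p*)·0.0000)/1.02=10.9517; Δ=(15.3080−0.0000)/(113.8368−76.2300)=0.4071; B=V−Δ·S=-30.4214
Node (2,2) S=151.7824: V=(p*·65.9767+(1−p*)·15.3080)/1.02=51.2573; Δ=(65.9767−15.3080)/(169.9963−113.8368)=0.9022; B=V−Δ·S=-85.6850
Node (1,0) S=90.7500: V=(p*·10.9517+(1−p*)·0.0000)/1.02=7.8351; Δ=(10.9517−0.0000)/(101.6400−68.0625)=0.3262; B=V−Δ·S=-21.7641
Node (1,1) S=135.5200: V=(p*·51.2573+(1−p*)·10.9517)/1.02=39.5724; Δ=(51.2573−10.9517)/(151.7824−101.6400)=0.8038; B=V−Δ·S=-69.3617
Node (0,0) S=121.0000: V=(p*·39.5724+(1−p*)·7.8351)/1.02=30.3870; Δ=(39.5724−7.8351)/(135.5200−90.7500)=0.7089; B=V−Δ·S=-55.3897
Sanity check at the root: Δ(0,0)·S0 + B(0,0) reproduces V0 = 30.3870.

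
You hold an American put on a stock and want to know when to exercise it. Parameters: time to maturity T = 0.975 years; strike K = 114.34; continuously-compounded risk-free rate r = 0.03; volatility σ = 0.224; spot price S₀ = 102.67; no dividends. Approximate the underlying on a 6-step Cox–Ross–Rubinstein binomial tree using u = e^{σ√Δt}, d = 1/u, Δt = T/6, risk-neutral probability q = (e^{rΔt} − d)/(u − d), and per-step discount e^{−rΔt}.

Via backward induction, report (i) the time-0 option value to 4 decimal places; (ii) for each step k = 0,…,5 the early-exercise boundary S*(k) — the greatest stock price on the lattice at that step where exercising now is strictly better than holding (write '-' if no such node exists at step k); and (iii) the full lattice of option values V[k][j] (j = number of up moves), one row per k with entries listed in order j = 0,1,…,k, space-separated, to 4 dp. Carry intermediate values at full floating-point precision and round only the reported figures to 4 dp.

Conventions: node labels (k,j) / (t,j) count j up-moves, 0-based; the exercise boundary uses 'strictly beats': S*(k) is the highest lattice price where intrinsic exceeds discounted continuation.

price = 15.1066
boundary = - - 85.7062 78.3063 85.7062 93.8054
tree:
15.1066
21.2095 9.2581
28.6338 14.1220 4.5700
36.0337 20.6538 7.8427 1.3994
42.7947 28.6338 13.0151 2.8378 0.0000
48.9720 36.0337 20.5346 5.7548 0.0000 0.0000
54.6159 42.7947 28.6338 11.6700 0.0000 0.0000 0.0000

Δt=0.16250, u=1.09450, d=0.91366, q=0.50446, disc=e^(-rΔt)=0.99514
k=6 terminal: V=max(K-S,0) → 54.6159 42.7947 28.6338 11.6700 0.0000 0.0000 0.0000
k=5: j=0 S=65.3680 intr=48.9720 cont=48.4159 V=48.9720[EX]; j=1 S=78.3063 intr=36.0337 cont=35.4776 V=36.0337[EX]; j=2 S=93.8054 intr=20.5346 cont=19.9785 V=20.5346[EX]; j=3 S=112.3723 intr=1.9677 cont=5.7548 V=5.7548[hold]; j=4 S=134.6141 intr=0.0000 cont=0.0000 V=0.0000[hold]; j=5 S=161.2581 intr=0.0000 cont=0.0000 V=0.0000[hold]  S*(5)=93.8054
k=4: j=0 S=71.5453 intr=42.7947 cont=42.2386 V=42.7947[EX]; j=1 S=85.7062 intr=28.6338 cont=28.0777 V=28.6338[EX]; j=2 S=102.6700 intr=11.6700 cont=13.0151 V=13.0151[hold]; j=3 S=122.9914 intr=0.0000 cont=2.8378 V=2.8378[hold]; j=4 S=147.3350 intr=0.0000 cont=0.0000 V=0.0000[hold]  S*(4)=85.7062
k=3: j=0 S=78.3063 intr=36.0337 cont=35.4776 V=36.0337[EX]; j=1 S=93.8054 intr=20.5346 cont=20.6538 V=20.6538[hold]; j=2 S=112.3723 intr=1.9677 cont=7.8427 V=7.8427[hold]; j=3 S=134.6141 intr=0.0000 cont=1.3994 V=1.3994[hold]  S*(3)=78.3063
k=2: j=0 S=85.7062 intr=28.6338 cont=28.1376 V=28.6338[EX]; j=1 S=102.6700 intr=11.6700 cont=14.1220 V=14.1220[hold]; j=2 S=122.9914 intr=0.0000 cont=4.5700 V=4.5700[hold]  S*(2)=85.7062
k=1: j=0 S=93.8054 intr=20.5346 cont=21.2095 V=21.2095[hold]; j=1 S=112.3723 intr=1.9677 cont=9.2581 V=9.2581[hold]  S*(1)=-
k=0: j=0 S=102.6700 intr=11.6700 cont=15.1066 V=15.1066[hold]  S*(0)=-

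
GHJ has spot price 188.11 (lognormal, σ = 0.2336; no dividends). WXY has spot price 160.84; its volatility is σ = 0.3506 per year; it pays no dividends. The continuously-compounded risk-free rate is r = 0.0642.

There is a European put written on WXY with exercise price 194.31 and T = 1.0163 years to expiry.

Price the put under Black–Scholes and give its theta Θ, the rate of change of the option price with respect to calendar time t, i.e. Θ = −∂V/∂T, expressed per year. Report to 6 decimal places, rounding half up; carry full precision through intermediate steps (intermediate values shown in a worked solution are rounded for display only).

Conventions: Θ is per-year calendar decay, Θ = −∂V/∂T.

σ√T = 0.3506·√1.0163 = 0.353446
d₁ = (ln(S/K) + (r+σ²/2)T) / (σ√T) = (ln(160.84/194.31) + (0.0642+0.3506²/2)·1.0163) / 0.353446 = (-0.189045 + 0.127708) / 0.353446 = -0.173538
d₂ = d₁ − σ√T = -0.173538 − 0.353446 = -0.526984
e^{−rT} = 0.936837
N(−d₁) = 0.568886,  N(−d₂) = 0.700898
Put price V = K·e^{−rT}·N(−d₂) − S·N(−d₁) = 127.589094 − 91.499582 = 36.089512
φ(d₁) = (1/√(2π))·e^{−d₁²/2} = 0.392980
Θ = −S·φ(d₁)·σ/(2√T) + r·K·e^{−rT}·N(−d₂) = −10.990959 + 8.191220 = -2.799739

price = 36.089512
Θ = -2.799739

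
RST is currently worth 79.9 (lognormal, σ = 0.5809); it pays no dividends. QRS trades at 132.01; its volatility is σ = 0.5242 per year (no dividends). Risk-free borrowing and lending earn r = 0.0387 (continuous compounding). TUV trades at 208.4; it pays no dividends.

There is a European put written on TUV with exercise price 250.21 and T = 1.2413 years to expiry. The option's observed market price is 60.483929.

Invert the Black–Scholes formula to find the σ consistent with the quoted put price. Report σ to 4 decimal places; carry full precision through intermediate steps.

sigma = 0.4464

At σ = 0.4464 the Black–Scholes value reproduces the quote:
σ√T = 0.4464·√1.2413 = 0.497351
d₁ = (ln(S/K) + (r+σ²/2)T) / (σ√T) = (ln(208.4/250.21) + (0.0387+0.4464²/2)·1.2413) / 0.497351 = (-0.182841 + 0.171717) / 0.497351 = -0.022367
d₂ = d₁ − σ√T = -0.022367 − 0.497351 = -0.519717
e^{−rT} = 0.953097
N(−d₁) = 0.508922,  N(−d₂) = 0.698370
V = K·e^{−rT}·N(−d₂) − S·N(−d₁) = 166.543348 − 106.059418 = 60.483929 (matching the quote); vega is positive throughout, so no other σ reproduces this price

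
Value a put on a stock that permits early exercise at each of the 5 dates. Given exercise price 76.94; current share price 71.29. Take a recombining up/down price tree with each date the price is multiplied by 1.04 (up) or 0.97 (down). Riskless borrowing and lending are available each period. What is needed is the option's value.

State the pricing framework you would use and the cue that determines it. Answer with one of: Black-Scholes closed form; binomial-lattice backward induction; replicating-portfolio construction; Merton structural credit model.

Key observation: the put (strike 76.94 on spot 71.29) is American-style on a 5-step discrete price model, so the early-exercise decision at every node requires stepwise backward valuation — a closed form cannot price the exercise right.

framework: binomial-lattice backward induction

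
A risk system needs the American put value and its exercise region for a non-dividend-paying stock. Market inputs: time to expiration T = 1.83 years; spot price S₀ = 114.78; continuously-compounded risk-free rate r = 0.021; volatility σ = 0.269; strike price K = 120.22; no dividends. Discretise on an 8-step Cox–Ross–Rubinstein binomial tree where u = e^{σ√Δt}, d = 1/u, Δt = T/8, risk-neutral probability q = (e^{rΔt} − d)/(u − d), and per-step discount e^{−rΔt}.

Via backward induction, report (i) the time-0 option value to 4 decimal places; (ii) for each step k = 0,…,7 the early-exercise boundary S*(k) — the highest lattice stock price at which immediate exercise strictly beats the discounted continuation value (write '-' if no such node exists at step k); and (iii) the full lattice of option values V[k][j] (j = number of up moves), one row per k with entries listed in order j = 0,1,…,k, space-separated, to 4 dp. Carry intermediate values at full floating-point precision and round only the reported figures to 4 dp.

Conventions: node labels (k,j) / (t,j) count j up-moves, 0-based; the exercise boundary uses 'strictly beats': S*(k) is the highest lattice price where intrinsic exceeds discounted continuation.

price = 17.8695
boundary = - - - 78.0264 68.6067 78.0264 88.7394 100.9233
tree:
17.8695
24.5833 10.9612
32.7787 16.1778 5.5644
42.1936 23.1673 8.9618 2.0341
51.6133 31.9776 14.0989 3.6292 0.3709
59.8958 42.1936 21.5129 6.4144 0.7259 0.0000
67.1784 51.6133 31.4806 11.2066 1.4205 0.0000 0.0000
73.5818 59.8958 42.1936 19.2967 2.7798 0.0000 0.0000 0.0000
79.2122 67.1784 51.6133 31.4806 5.4400 0.0000 0.0000 0.0000 0.0000

Δt=0.22875  u=1.13730  d=0.87928  q=0.48654  discount=0.99521
step 8 (expiry): payoffs max(K−S,0) = 79.2122 67.1784 51.6133 31.4806 5.4400 0.0000 0.0000 0.0000 0.0000
step 7: (k=7,j=0): S=46.6382, K−S=73.5818, hold=73.0057 ⇒ V=73.5818 exercise | (k=7,j=1): S=60.3242, K−S=59.8958, hold=59.3197 ⇒ V=59.8958 exercise | (k=7,j=2): S=78.0264, K−S=42.1936, hold=41.6175 ⇒ V=42.1936 exercise | (k=7,j=3): S=100.9233, K−S=19.2967, hold=18.7206 ⇒ V=19.2967 exercise | (k=7,j=4): S=130.5393, K−S=0.0000, hold=2.7798 ⇒ V=2.7798 continue | (k=7,j=5): S=168.8461, K−S=0.0000, hold=0.0000 ⇒ V=0.0000 continue | (k=7,j=6): S=218.3941, K−S=0.0000, hold=0.0000 ⇒ V=0.0000 continue | (k=7,j=7): S=282.4821, K−S=0.0000, hold=0.0000 ⇒ V=0.0000 continue  boundary S*=100.9233
step 6: (k=6,j=0): S=53.0416, K−S=67.1784, hold=66.6023 ⇒ V=67.1784 exercise | (k=6,j=1): S=68.6067, K−S=51.6133, hold=51.0372 ⇒ V=51.6133 exercise | (k=6,j=2): S=88.7394, K−S=31.4806, hold=30.9045 ⇒ V=31.4806 exercise | (k=6,j=3): S=114.7800, K−S=5.4400, hold=11.2066 ⇒ V=11.2066 continue | (k=6,j=4): S=148.4623, K−S=0.0000, hold=1.4205 ⇒ V=1.4205 continue | (k=6,j=5): S=192.0286, K−S=0.0000, hold=0.0000 ⇒ V=0.0000 continue | (k=6,j=6): S=248.3796, K−S=0.0000, hold=0.0000 ⇒ V=0.0000 continue  boundary S*=88.7394
step 5: (k=5,j=0): S=60.3242, K−S=59.8958, hold=59.3197 ⇒ V=59.8958 exercise | (k=5,j=1): S=78.0264, K−S=42.1936, hold=41.6175 ⇒ V=42.1936 exercise | (k=5,j=2): S=100.9233, K−S=19.2967, hold=21.5129 ⇒ V=21.5129 continue | (k=5,j=3): S=130.5393, K−S=0.0000, hold=6.4144 ⇒ V=6.4144 continue | (k=5,j=4): S=168.8461, K−S=0.0000, hold=0.7259 ⇒ V=0.7259 continue | (k=5,j=5): S=218.3941, K−S=0.0000, hold=0.0000 ⇒ V=0.0000 continue  boundary S*=78.0264
step 4: (k=4,j=0): S=68.6067, K−S=51.6133, hold=51.0372 ⇒ V=51.6133 exercise | (k=4,j=1): S=88.7394, K−S=31.4806, hold=31.9776 ⇒ V=31.9776 continue | (k=4,j=2): S=114.7800, K−S=5.4400, hold=14.0989 ⇒ V=14.0989 continue | (k=4,j=3): S=148.4623, K−S=0.0000, hold=3.6292 ⇒ V=3.6292 continue | (k=4,j=4): S=192.0286, K−S=0.0000, hold=0.3709 ⇒ V=0.3709 continue  boundary S*=68.6067
step 3: (k=3,j=0): S=78.0264, K−S=42.1936, hold=41.8581 ⇒ V=42.1936 exercise | (k=3,j=1): S=100.9233, K−S=19.2967, hold=23.1673 ⇒ V=23.1673 continue | (k=3,j=2): S=130.5393, K−S=0.0000, hold=8.9618 ⇒ V=8.9618 continue | (k=3,j=3): S=168.8461, K−S=0.0000, hold=2.0341 ⇒ V=2.0341 continue  boundary S*=78.0264
step 2: (k=2,j=0): S=88.7394, K−S=31.4806, hold=32.7787 ⇒ V=32.7787 continue | (k=2,j=1): S=114.7800, K−S=5.4400, hold=16.1778 ⇒ V=16.1778 continue | (k=2,j=2): S=148.4623, K−S=0.0000, hold=5.5644 ⇒ V=5.5644 continue  boundary S*=-
step 1: (k=1,j=0): S=100.9233, K−S=19.2967, hold=24.5833 ⇒ V=24.5833 continue | (k=1,j=1): S=130.5393, K−S=0.0000, hold=10.9612 ⇒ V=10.9612 continue  boundary S*=-
step 0: (k=0,j=0): S=114.7800, K−S=5.4400, hold=17.8695 ⇒ V=17.8695 continue  boundary S*=-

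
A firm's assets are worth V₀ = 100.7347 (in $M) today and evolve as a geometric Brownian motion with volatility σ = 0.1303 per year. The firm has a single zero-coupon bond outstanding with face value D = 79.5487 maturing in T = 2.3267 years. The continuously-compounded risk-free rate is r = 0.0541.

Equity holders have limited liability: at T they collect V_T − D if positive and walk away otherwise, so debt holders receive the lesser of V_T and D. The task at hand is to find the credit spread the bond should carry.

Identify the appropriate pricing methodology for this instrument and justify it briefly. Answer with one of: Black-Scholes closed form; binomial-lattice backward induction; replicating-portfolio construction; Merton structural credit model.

framework: Merton structural credit model

Key observation: assets follow a GBM and default happens iff V_T < 79.5487; valuing claims on that split (equity as a call, risky debt as the residual) is the structural model's definition.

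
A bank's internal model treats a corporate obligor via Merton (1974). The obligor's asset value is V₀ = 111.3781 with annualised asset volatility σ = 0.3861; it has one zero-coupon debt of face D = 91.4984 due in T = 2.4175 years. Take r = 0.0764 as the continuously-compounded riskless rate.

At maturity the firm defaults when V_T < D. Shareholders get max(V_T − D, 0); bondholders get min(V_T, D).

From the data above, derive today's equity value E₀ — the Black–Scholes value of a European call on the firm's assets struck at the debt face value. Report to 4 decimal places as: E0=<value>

Equity is a call on the firm's assets struck at D = 91.4984:
d₁ = [ln(V₀/D) + (r + σ²/2)T] / (σ√T)
   = [ln(111.3781/91.4984) + (0.0764 + 0.5·0.3861²)·2.4175] / (0.3861·√2.4175)
   = [0.196609 + 0.364889] / 0.600320 = 0.935331
d₂ = d₁ − σ√T = 0.935331 − 0.600320 = 0.335011
N(d₁) = 0.825191,  N(d₂) = 0.631192,  e^(−rT) = 0.831356
E₀ = V₀·N(d₁) − D·e^(−rT)·N(d₂)
   = 111.3781·0.825191 − 91.4984·0.831356·0.631192 = 43.894899

E0=43.8949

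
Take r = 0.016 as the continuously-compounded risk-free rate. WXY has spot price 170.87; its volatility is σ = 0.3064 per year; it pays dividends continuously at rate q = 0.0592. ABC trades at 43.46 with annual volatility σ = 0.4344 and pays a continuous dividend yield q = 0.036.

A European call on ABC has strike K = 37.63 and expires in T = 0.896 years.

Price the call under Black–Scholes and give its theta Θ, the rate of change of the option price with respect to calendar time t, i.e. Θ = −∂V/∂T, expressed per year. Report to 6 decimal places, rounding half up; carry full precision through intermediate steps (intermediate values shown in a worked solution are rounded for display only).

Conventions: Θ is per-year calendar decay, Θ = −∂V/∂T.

price = 9.237856
Θ = -2.644957

σ√T = 0.4344·√0.896 = 0.411191
d₁ = (ln(S/K) + (r−q+σ²/2)T) / (σ√T) = (ln(43.46/37.63) + (0.016−0.036+0.4344²/2)·0.896) / 0.411191 = (0.144039 + 0.066619) / 0.411191 = 0.512313
d₂ = d₁ − σ√T = 0.512313 − 0.411191 = 0.101121
e^{−rT} = 0.985766
e^{−qT} = 0.968259
N(d₁) = 0.695784,  N(d₂) = 0.540273
Call price V = S·e^{−qT}·N(d₁) − K·e^{−rT}·N(d₂) = 29.278950 − 20.041094 = 9.237856
φ(d₁) = (1/√(2π))·e^{−d₁²/2} = 0.349878
Θ = −S·e^{−qT}·φ(d₁)·σ/(2√T) + q·S·e^{−qT}·N(d₁) − r·K·e^{−rT}·N(d₂) = −3.378342 + 1.054042 − 0.320658 = -2.644957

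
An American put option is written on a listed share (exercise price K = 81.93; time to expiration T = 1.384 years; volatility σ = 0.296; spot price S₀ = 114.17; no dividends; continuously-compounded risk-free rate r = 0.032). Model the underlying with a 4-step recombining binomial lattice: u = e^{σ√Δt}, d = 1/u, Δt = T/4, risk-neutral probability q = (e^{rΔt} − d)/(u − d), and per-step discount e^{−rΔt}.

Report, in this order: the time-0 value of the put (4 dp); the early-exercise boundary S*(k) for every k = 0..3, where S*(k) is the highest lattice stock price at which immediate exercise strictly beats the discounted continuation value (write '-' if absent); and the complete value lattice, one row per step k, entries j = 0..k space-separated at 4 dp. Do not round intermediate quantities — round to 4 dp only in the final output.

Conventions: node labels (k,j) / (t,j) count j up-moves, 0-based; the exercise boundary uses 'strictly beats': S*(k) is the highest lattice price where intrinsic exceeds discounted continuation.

Δt=0.34600, u=1.19019, d=0.84020, q=0.48839, disc=e^(-rΔt)=0.98899
k=4 terminal: V=max(K-S,0) → 25.0332 1.3328 0.0000 0.0000 0.0000
k=3: j=0 S=67.7180 intr=14.2120 cont=13.3099 V=14.2120[EX]; j=1 S=95.9259 intr=0.0000 cont=0.6744 V=0.6744[hold]; j=2 S=135.8839 intr=0.0000 cont=0.0000 V=0.0000[hold]; j=3 S=192.4865 intr=0.0000 cont=0.0000 V=0.0000[hold]  S*(3)=67.7180
k=2: j=0 S=80.5972 intr=1.3328 cont=7.5167 V=7.5167[hold]; j=1 S=114.1700 intr=0.0000 cont=0.3412 V=0.3412[hold]; j=2 S=161.7276 intr=0.0000 cont=0.0000 V=0.0000[hold]  S*(2)=-
k=1: j=0 S=95.9259 intr=0.0000 cont=3.9680 V=3.9680[hold]; j=1 S=135.8839 intr=0.0000 cont=0.1726 V=0.1726[hold]  S*(1)=-
k=0: j=0 S=114.1700 intr=0.0000 cont=2.0911 V=2.0911[hold]  S*(0)=-

price = 2.0911
boundary = - - - 67.7180
tree:
2.0911
3.9680 0.1726
7.5167 0.3412 0.0000
14.2120 0.6744 0.0000 0.0000
25.0332 1.3328 0.0000 0.0000 0.0000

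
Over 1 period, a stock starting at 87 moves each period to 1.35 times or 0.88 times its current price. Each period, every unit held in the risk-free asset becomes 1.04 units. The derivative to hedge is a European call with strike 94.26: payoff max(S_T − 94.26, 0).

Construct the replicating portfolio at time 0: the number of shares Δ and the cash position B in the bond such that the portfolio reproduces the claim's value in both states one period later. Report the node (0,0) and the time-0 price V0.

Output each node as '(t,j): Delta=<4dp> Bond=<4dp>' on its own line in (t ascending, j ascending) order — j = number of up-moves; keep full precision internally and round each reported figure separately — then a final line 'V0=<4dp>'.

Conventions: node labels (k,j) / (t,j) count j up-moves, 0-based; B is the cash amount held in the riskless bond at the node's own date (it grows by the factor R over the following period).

(0,0): Delta=0.5671 Bond=-41.7496
V0=7.5908

Under the risk-neutral measure, an up-move has probability p* = (R−d)/(u−d) = 0.3404 and values discount at R = 1.04.
Terminal payoffs: V(1,0)=0.0000, V(1,1)=23.1900
Node (0,0) S=87.0000: V=(p*·23.1900+(1−p*)·0.0000)/1.04=7.5908; Δ=(23.1900−0.0000)/(117.4500−76.5600)=0.5671; B=V−Δ·S=-41.7496
As a check, the time-0 holding Δ(0,0)·S0 + B(0,0) comes to 7.5908 — exactly V0.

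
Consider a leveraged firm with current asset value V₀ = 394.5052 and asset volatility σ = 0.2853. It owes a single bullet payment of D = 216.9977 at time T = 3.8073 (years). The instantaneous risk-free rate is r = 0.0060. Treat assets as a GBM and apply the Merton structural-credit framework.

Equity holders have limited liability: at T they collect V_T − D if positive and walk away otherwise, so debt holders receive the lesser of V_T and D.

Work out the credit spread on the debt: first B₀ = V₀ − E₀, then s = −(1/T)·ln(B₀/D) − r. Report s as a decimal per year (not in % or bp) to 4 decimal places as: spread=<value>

spread=0.0133

Equity is a call on the firm's assets struck at D = 216.9977:
d₁ = [ln(V₀/D) + (r + σ²/2)T] / (σ√T)
   = [ln(394.5052/216.9977) + (0.0060 + 0.5·0.2853²)·3.8073] / (0.2853·√3.8073)
   = [0.597746 + 0.177793] / 0.556686 = 1.393135
d₂ = d₁ − σ√T = 1.393135 − 0.556686 = 0.836449
N(d₁) = 0.918211,  N(d₂) = 0.798549,  e^(−rT) = 0.977415
E₀ = V₀·N(d₁) − D·e^(−rT)·N(d₂)
   = 394.5052·0.918211 − 216.9977·0.977415·0.798549 = 192.869144
B₀ = V₀ − E₀ = 394.5052 − 192.869144 = 201.636056
spread = −(1/T)·ln(B₀/D) − r = −(1/3.8073)·ln(201.636056/216.9977) − 0.0060 = 0.01328463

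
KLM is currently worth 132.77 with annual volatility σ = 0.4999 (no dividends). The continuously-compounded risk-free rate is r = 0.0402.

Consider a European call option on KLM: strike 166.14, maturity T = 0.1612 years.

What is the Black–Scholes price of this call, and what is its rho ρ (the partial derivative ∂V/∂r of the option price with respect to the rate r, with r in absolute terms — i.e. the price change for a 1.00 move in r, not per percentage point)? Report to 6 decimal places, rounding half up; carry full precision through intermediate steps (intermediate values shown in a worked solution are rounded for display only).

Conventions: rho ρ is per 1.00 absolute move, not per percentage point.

price = 2.093950
ρ = 3.139159

σ√T = 0.4999·√0.1612 = 0.200708
d₁ = (ln(S/K) + (r+σ²/2)T) / (σ√T) = (ln(132.77/166.14) + (0.0402+0.4999²/2)·0.1612) / 0.200708 = (-0.224212 + 0.026622) / 0.200708 = -0.984464
d₂ = d₁ − σ√T = -0.984464 − 0.200708 = -1.185173
e^{−rT} = 0.993541
N(d₁) = 0.162444,  N(d₂) = 0.117975
Call price V = S·N(d₁) − K·e^{−rT}·N(d₂) = 21.567639 − 19.473690 = 2.093950
ρ = K·T·e^{−rT}·N(d₂) = 3.139159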